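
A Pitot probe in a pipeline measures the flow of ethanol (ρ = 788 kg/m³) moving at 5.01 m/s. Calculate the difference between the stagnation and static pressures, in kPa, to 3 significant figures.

The dynamic pressure equals the rise in static pressure at the stagnation point: ΔP = ½ρv².
ΔP = ½·788·5.01² = 9890 Pa.

ΔP = 9.89 kPa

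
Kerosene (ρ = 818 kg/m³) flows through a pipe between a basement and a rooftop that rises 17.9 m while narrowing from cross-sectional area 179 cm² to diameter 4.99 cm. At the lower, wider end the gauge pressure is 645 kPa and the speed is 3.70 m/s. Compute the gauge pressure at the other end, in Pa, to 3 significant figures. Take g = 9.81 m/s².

P₂ ≈ 37900 Pa

By continuity, v₂ = v₁·A₁/A₂ = 3.70·(179/19.6) = 33.9 m/s.
Bernoulli: P₁ + ½ρv₁² + ρg h₁ = P₂ + ½ρv₂² + ρg h₂, so P₂ = P₁ + ½ρ(v₁² − v₂²) − ρg(h₂ − h₁).
P₂ = 645000 + ½·818·(3.70² − 33.9²) − 818·9.81·(+17.9) = 645000 + (-463000) − (144000) = 37900 Pa.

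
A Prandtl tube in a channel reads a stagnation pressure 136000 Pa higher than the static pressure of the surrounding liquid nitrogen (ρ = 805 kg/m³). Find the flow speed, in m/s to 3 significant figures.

Bernoulli between the free stream and the stagnation point: ½ρv² = P_stag − P_static.
v = √(2ΔP/ρ) = √(2·136000/805) = 18.4 m/s.

v ≈ 18.4 m/s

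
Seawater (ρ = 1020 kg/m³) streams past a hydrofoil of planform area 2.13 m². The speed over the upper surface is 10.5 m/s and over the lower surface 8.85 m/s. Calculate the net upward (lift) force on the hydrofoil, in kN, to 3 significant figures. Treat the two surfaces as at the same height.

F ≈ 34.7 kN

The faster flow above has the lower pressure; Bernoulli (same height) gives ΔP = ½ρ(v_up² − v_low²).
ΔP = ½·1020·(10.5² − 8.85²) = 16300 Pa.
Lift = ΔP · A = 16300 × 2.13 = 34700 N.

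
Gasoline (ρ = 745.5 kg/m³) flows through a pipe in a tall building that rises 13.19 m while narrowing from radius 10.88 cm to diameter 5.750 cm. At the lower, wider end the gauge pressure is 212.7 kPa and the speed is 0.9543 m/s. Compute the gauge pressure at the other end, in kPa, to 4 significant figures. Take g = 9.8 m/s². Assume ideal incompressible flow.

P₂ ≈ 47.05 kPa

By continuity, v₂ = v₁·A₁/A₂ = 0.9543·(371.9/25.97) = 13.67 m/s.
Bernoulli: P₁ + ½ρv₁² + ρg h₁ = P₂ + ½ρv₂² + ρg h₂, so P₂ = P₁ + ½ρ(v₁² − v₂²) − ρg(h₂ − h₁).
P₂ = 212700 + ½·745.5·(0.9543² − 13.67²) − 745.5·9.8·(+13.19) = 212700 + (-69280) − (96360) = 47050 Pa.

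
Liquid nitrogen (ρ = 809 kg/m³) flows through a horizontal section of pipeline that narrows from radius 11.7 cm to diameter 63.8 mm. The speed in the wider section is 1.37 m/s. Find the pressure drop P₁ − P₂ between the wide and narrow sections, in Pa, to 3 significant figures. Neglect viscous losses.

ΔP = 137000 Pa

The volume flow rate is constant, so v₂ = (A₁/A₂)v₁ = (430/32.0)·1.37 = 18.4 m/s.
Bernoulli (h₁ = h₂): P₁ − P₂ = ½ρ(v₂² − v₁²).
P₁ − P₂ = ½·809·(18.4² − 1.37²) = ½·809·338 = 137000 Pa.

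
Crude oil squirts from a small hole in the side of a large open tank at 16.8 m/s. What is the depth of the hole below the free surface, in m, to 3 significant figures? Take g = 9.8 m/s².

Inverting v = √(2gh) gives h = v² / 2g.
h = 16.8²/(2·9.8) = 282/19.60 = 14.4 m.

h ≈ 14.4 m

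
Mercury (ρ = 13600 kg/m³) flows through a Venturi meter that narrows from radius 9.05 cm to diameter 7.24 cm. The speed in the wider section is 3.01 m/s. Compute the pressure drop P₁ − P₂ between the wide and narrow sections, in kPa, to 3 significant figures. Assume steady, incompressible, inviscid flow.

Mass conservation (A₁v₁ = A₂v₂) gives v₂ = 3.01 × 257/41.2 = 18.8 m/s.
Along the horizontal streamline, P + ½ρv² is constant.
P₁ − P₂ = ½·13600·(18.8² − 3.01²) = ½·13600·345 = 2340000 Pa.

ΔP ≈ 2340 kPa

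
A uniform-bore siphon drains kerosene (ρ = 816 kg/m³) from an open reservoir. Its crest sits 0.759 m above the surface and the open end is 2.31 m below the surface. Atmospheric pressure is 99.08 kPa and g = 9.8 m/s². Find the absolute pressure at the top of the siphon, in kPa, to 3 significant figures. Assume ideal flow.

P_top ≈ 74.5 kPa

The outlet speed comes from Torricelli: v = √(2g·2.31) = 6.73 m/s.
The bore is uniform, so the speed at the crest is the same v. Bernoulli surface→crest: P_atm = P_top + ½ρv² + ρg·h_top.
P_top = 99080 − ½·816·6.73² − 816·9.8·0.759 = 74500 Pa.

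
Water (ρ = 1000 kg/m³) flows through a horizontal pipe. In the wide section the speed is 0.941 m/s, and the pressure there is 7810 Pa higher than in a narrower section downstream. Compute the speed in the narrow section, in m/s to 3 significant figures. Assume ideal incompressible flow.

Along the level pipe P + ½ρv² is conserved, hence v₂² = v₁² + 2(P₁ − P₂)/ρ.
v₂ = √(0.941² + 2·7810/1000) = √(0.885 + 15.6) = 4.06 m/s.

4.06 m/s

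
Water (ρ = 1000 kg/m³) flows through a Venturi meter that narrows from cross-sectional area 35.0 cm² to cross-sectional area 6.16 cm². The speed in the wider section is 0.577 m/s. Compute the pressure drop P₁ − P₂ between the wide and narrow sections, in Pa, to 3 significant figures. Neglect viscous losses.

ΔP = 5210 Pa

Mass conservation (A₁v₁ = A₂v₂) gives v₂ = 0.577 × 35.0/6.16 = 3.28 m/s.
The pipe is horizontal, so Bernoulli reduces to P₁ + ½ρv₁² = P₂ + ½ρv₂².
P₁ − P₂ = ½·1000·(3.28² − 0.577²) = ½·1000·10.4 = 5210 Pa.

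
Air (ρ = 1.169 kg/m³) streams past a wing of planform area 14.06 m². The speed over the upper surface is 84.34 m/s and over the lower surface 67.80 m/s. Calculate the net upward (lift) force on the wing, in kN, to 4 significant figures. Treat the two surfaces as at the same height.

20.68 kN

The faster flow above has the lower pressure; Bernoulli (same height) gives ΔP = ½ρ(v_up² − v_low²).
ΔP = ½·1.169·(84.34² − 67.80²) = 1471 Pa.
Lift = ΔP · A = 1471 × 14.06 = 20680 N.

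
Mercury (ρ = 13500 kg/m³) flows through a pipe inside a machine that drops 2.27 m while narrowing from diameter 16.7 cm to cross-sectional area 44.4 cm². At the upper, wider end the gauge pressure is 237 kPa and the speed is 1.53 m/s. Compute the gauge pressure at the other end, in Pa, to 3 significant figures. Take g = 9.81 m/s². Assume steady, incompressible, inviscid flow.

P₂ ≈ 169000 Pa

Mass conservation (A₁v₁ = A₂v₂) gives v₂ = 1.53 × 219/44.4 = 7.55 m/s.
Bernoulli: P₁ + ½ρv₁² + ρg h₁ = P₂ + ½ρv₂² + ρg h₂, so P₂ = P₁ + ½ρ(v₁² − v₂²) − ρg(h₂ − h₁).
P₂ = 237000 + ½·13500·(1.53² − 7.55²) − 13500·9.81·(−2.27) = 237000 + (-369000) − (-301000) = 169000 Pa.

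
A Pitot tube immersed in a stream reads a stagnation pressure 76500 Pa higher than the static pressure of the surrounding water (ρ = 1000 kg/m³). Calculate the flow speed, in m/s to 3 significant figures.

Bernoulli between the free stream and the stagnation point: ½ρv² = P_stag − P_static.
v = √(2ΔP/ρ) = √(2·76500/1000) = 12.4 m/s.

v ≈ 12.4 m/s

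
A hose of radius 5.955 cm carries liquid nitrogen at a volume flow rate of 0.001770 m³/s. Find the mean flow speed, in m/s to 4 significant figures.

Q = 0.001770 m³/s = 0.001770 m³/s.
v = Q/A = 0.001770 / 0.01114 = 0.1589 m/s.

v ≈ 0.1589 m/s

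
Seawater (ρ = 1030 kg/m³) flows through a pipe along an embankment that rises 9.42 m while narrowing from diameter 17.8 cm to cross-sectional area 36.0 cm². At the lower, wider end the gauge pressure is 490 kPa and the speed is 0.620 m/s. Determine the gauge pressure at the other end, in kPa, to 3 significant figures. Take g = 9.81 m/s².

Continuity gives A₁v₁ = A₂v₂, so v₂ = (249 cm²)/(36.0 cm²) × 0.620 m/s = 4.29 m/s.
Applying Bernoulli between the two ends and solving for P₂: P₂ = P₁ + ½ρ(v₁² − v₂²) − ρgΔh.
P₂ = 490000 + ½·1030·(0.620² − 4.29²) − 1030·9.81·(+9.42) = 490000 + (-9260) − (95200) = 386000 Pa.

P₂ = 386 kPa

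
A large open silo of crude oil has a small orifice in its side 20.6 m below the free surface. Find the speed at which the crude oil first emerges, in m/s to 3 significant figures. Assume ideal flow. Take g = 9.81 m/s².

Bernoulli from surface to hole (P equal, v_surface ≈ 0): v = √(2gh) = √(2×9.81×20.6) = 20.1 m/s.

20.1 m/s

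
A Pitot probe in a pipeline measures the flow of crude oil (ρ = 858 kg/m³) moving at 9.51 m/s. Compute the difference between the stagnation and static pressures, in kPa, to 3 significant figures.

ΔP ≈ 38.8 kPa

Bernoulli between the free stream and the stagnation point: ½ρv² = P_stag − P_static.
ΔP = ½·858·9.51² = 38800 Pa.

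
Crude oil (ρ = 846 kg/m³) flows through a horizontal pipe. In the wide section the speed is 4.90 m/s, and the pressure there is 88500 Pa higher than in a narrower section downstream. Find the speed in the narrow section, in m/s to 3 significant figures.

Along the level pipe P + ½ρv² is conserved, hence v₂² = v₁² + 2(P₁ − P₂)/ρ.
v₂ = √(4.90² + 2·88500/846) = √(24.0 + 209) = 15.3 m/s.

v₂ = 15.3 m/s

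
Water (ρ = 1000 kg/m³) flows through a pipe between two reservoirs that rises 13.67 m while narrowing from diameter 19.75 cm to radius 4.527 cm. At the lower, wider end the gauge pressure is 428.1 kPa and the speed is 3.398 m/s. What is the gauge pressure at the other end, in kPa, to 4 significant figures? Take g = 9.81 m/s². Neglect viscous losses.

P₂ = 169.1 kPa

The volume flow rate is constant, so v₂ = (A₁/A₂)v₁ = (306.4/64.38)·3.398 = 16.17 m/s.
Energy conservation along the streamline gives P₂ = P₁ − ½ρ(v₂² − v₁²) − ρg(h₂ − h₁).
P₂ = 428100 + ½·1000·(3.398² − 16.17²) − 1000·9.81·(+13.67) = 428100 + (-124900) − (134100) = 169100 Pa.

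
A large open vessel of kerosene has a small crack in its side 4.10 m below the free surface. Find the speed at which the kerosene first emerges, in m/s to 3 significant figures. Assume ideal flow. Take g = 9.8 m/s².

With the surface at rest and both surface and jet at atmospheric pressure, Bernoulli gives ρg h = ½ρv², so v = √(2gh) = √(2·9.8·4.10) = 8.96 m/s.

v ≈ 8.96 m/s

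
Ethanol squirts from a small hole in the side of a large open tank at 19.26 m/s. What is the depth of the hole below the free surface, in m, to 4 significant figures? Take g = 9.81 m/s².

Inverting v = √(2gh) gives h = v² / 2g.
h = 19.26²/(2·9.81) = 370.9/19.62 = 18.91 m.

h = 18.91 m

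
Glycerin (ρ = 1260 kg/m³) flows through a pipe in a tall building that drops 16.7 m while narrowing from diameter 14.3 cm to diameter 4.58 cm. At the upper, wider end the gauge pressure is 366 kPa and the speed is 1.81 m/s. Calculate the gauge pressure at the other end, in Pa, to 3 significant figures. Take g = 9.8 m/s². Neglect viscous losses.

P₂ ≈ 378000 Pa

Mass conservation (A₁v₁ = A₂v₂) gives v₂ = 1.81 × 161/16.5 = 17.6 m/s.
Energy conservation along the streamline gives P₂ = P₁ − ½ρ(v₂² − v₁²) − ρg(h₂ − h₁).
P₂ = 366000 + ½·1260·(1.81² − 17.6²) − 1260·9.8·(−16.7) = 366000 + (-194000) − (-206000) = 378000 Pa.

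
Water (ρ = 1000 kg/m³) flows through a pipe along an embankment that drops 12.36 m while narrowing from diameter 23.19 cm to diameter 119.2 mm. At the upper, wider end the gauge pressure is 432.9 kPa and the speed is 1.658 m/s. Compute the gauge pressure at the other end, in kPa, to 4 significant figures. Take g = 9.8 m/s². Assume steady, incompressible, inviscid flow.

Continuity gives A₁v₁ = A₂v₂, so v₂ = (422.4 cm²)/(111.6 cm²) × 1.658 m/s = 6.275 m/s.
Energy conservation along the streamline gives P₂ = P₁ − ½ρ(v₂² − v₁²) − ρg(h₂ − h₁).
P₂ = 432900 + ½·1000·(1.658² − 6.275²) − 1000·9.8·(−12.36) = 432900 + (-18320) − (-121100) = 535700 Pa.

P₂ ≈ 535.7 kPa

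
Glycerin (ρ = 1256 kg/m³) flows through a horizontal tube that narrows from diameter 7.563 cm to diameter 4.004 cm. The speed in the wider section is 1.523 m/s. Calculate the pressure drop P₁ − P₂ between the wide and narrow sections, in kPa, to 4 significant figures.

Continuity gives A₁v₁ = A₂v₂, so v₂ = (44.92 cm²)/(12.59 cm²) × 1.523 m/s = 5.434 m/s.
The pipe is horizontal, so Bernoulli reduces to P₁ + ½ρv₁² = P₂ + ½ρv₂².
P₁ − P₂ = ½·1256·(5.434² − 1.523²) = ½·1256·27.21 = 17090 Pa.

ΔP = 17.09 kPa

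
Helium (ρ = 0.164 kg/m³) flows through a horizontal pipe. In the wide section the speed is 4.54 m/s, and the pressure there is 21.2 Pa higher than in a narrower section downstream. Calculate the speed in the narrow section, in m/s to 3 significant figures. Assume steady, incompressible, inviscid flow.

With h₁ = h₂, rearranging Bernoulli gives v₂ = √(v₁² + 2ΔP/ρ).
v₂ = √(4.54² + 2·21.2/0.164) = √(20.6 + 259) = 16.7 m/s.

v₂ ≈ 16.7 m/s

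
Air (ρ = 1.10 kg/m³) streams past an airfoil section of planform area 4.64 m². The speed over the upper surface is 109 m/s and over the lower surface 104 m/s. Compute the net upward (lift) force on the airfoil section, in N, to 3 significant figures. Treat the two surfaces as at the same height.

The faster flow above has the lower pressure; Bernoulli (same height) gives ΔP = ½ρ(v_up² − v_low²).
ΔP = ½·1.10·(109² − 104²) = 586 Pa.
Lift = ΔP · A = 586 × 4.64 = 2720 N.

2720 N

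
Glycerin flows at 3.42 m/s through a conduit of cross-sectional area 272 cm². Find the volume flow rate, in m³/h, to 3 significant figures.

Q ≈ 335 m³/h

Q = A·v = 0.0272 m² × 3.42 m/s = 0.0930 m³/s.
Converting: 0.0930 m³/s × 3600 = 335 m³/h.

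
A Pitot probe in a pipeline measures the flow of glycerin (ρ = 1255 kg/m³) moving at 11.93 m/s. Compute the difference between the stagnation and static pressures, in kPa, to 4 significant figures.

At the stagnation point the flow is brought to rest, so Bernoulli gives P_stag − P_static = ½ρv².
ΔP = ½·1255·11.93² = 89310 Pa.

ΔP = 89.31 kPa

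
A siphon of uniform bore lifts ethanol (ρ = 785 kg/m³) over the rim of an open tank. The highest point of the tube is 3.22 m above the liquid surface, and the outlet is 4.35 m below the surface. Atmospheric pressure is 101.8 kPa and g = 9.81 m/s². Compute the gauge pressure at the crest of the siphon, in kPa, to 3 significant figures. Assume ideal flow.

From the surface to the outlet (both open to atmosphere, surface at rest): v = √(2g·h_out) = √(2·9.81·4.35) = 9.24 m/s.
Continuity keeps v the same throughout the tube; from surface to crest, P_atm + 0 = P_top + ½ρv² + ρg·h_top.
P_top = 101800 − ½·785·9.24² − 785·9.81·3.22 = 43500 Pa. So P_gauge = P_top − P_atm = -58300 Pa.

-58.3 kPa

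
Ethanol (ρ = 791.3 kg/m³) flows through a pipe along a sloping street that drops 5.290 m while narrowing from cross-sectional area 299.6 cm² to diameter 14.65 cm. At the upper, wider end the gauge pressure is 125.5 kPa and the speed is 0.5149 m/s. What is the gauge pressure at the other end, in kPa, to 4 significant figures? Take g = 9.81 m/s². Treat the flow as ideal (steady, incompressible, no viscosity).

Mass conservation (A₁v₁ = A₂v₂) gives v₂ = 0.5149 × 299.6/168.6 = 0.9152 m/s.
Applying Bernoulli between the two ends and solving for P₂: P₂ = P₁ + ½ρ(v₁² − v₂²) − ρgΔh.
P₂ = 125500 + ½·791.3·(0.5149² − 0.9152²) − 791.3·9.81·(−5.290) = 125500 + (-226.5) − (-41060) = 166300 Pa.

166.3 kPa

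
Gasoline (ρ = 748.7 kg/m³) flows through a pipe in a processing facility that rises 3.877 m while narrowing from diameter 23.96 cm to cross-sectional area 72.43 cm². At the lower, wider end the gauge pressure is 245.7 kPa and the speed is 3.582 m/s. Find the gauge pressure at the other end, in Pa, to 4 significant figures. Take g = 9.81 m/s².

By continuity, v₂ = v₁·A₁/A₂ = 3.582·(450.9/72.43) = 22.30 m/s.
Energy conservation along the streamline gives P₂ = P₁ − ½ρ(v₂² − v₁²) − ρg(h₂ − h₁).
P₂ = 245700 + ½·748.7·(3.582² − 22.30²) − 748.7·9.81·(+3.877) = 245700 + (-181300) − (28480) = 35900 Pa.

P₂ ≈ 35900 Pa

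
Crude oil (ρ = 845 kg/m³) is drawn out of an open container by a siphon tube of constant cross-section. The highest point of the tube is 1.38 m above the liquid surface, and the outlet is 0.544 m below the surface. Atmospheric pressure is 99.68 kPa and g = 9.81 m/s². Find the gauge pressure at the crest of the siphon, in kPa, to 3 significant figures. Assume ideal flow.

From the surface to the outlet (both open to atmosphere, surface at rest): v = √(2g·h_out) = √(2·9.81·0.544) = 3.27 m/s.
The bore is uniform, so the speed at the crest is the same v. Bernoulli surface→crest: P_atm = P_top + ½ρv² + ρg·h_top.
P_top = 99680 − ½·845·3.27² − 845·9.81·1.38 = 83700 Pa. So P_gauge = P_top − P_atm = -15900 Pa.

P_gauge ≈ -15.9 kPa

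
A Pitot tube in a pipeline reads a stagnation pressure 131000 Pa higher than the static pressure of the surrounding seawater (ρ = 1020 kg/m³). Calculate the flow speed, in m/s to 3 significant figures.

Bernoulli between the free stream and the stagnation point: ½ρv² = P_stag − P_static.
v = √(2ΔP/ρ) = √(2·131000/1020) = 16.0 m/s.

v ≈ 16.0 m/s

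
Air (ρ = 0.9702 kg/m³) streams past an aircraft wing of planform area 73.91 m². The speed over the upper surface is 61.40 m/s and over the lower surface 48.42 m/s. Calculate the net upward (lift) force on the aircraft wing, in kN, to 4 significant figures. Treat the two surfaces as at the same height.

F ≈ 51.11 kN

From P + ½ρv² = const at equal height, P_low − P_up = ½ρ(v_up² − v_low²).
ΔP = ½·0.9702·(61.40² − 48.42²) = 691.5 Pa.
Lift = ΔP · A = 691.5 × 73.91 = 51110 N.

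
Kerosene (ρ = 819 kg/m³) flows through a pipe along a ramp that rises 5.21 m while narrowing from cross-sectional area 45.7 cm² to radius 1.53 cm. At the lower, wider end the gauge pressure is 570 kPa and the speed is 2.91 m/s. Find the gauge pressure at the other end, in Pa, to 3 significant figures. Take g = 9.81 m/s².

398000 Pa

Continuity gives A₁v₁ = A₂v₂, so v₂ = (45.7 cm²)/(7.35 cm²) × 2.91 m/s = 18.1 m/s.
Energy conservation along the streamline gives P₂ = P₁ − ½ρ(v₂² − v₁²) − ρg(h₂ − h₁).
P₂ = 570000 + ½·819·(2.91² − 18.1²) − 819·9.81·(+5.21) = 570000 + (-130000) − (41900) = 398000 Pa.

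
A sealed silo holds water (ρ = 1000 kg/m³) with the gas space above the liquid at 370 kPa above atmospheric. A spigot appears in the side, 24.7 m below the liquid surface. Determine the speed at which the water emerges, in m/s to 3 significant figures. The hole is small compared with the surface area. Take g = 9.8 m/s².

Take point 1 at the surface (v₁ ≈ 0) and point 2 at the hole (at atmospheric pressure). Bernoulli: P₁ + ρg h = P_atm + ½ρv₂².
With P₁ − P_atm = 370000 Pa, v₂ = √(2gh + 2ΔP/ρ) = √(2·9.8·24.7 + 2·370000/1000) = 35.0 m/s.

v ≈ 35.0 m/s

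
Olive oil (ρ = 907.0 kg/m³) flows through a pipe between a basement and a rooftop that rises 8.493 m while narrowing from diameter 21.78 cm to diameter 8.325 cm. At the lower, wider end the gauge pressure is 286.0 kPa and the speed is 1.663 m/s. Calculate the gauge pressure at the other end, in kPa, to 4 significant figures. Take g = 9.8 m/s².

By continuity, v₂ = v₁·A₁/A₂ = 1.663·(372.6/54.43) = 11.38 m/s.
Applying Bernoulli between the two ends and solving for P₂: P₂ = P₁ + ½ρ(v₁² − v₂²) − ρgΔh.
P₂ = 286000 + ½·907.0·(1.663² − 11.38²) − 907.0·9.8·(+8.493) = 286000 + (-57500) − (75490) = 153000 Pa.

P₂ = 153.0 kPa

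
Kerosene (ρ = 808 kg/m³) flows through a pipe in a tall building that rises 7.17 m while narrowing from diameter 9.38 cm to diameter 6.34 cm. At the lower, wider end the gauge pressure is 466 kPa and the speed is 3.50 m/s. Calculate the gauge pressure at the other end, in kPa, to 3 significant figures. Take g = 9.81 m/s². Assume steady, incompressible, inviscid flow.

390 kPa

The volume flow rate is constant, so v₂ = (A₁/A₂)v₁ = (69.1/31.6)·3.50 = 7.66 m/s.
Energy conservation along the streamline gives P₂ = P₁ − ½ρ(v₂² − v₁²) − ρg(h₂ − h₁).
P₂ = 466000 + ½·808·(3.50² − 7.66²) − 808·9.81·(+7.17) = 466000 + (-18800) − (56800) = 390000 Pa.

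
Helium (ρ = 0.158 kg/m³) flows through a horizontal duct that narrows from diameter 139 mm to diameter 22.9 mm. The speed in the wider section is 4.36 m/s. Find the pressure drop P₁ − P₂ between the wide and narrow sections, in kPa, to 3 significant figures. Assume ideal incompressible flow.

2.04 kPa

Continuity gives A₁v₁ = A₂v₂, so v₂ = (152 cm²)/(4.12 cm²) × 4.36 m/s = 161 m/s.
Along the horizontal streamline, P + ½ρv² is constant.
P₁ − P₂ = ½·0.158·(161² − 4.36²) = ½·0.158·25800 = 2040 Pa.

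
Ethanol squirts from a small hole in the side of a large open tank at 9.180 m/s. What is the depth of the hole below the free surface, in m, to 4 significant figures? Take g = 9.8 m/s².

For a small hole in a large open tank, ½v² = gh, giving h = v²/(2g).
h = 9.180²/(2·9.8) = 84.27/19.60 = 4.300 m.

h = 4.300 m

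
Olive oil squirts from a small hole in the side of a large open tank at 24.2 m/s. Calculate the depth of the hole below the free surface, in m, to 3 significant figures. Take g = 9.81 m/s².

For a small hole in a large open tank, ½v² = gh, giving h = v²/(2g).
h = 24.2²/(2·9.81) = 586/19.62 = 29.8 m.

h = 29.8 m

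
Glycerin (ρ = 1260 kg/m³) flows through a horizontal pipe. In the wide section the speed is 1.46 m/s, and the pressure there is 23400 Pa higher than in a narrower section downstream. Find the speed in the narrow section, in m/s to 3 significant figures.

Along the level pipe P + ½ρv² is conserved, hence v₂² = v₁² + 2(P₁ − P₂)/ρ.
v₂ = √(1.46² + 2·23400/1260) = √(2.13 + 37.1) = 6.27 m/s.

6.27 m/s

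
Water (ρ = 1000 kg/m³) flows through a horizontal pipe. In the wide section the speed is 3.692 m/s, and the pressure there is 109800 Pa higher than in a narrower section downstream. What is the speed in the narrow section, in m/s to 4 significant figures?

v₂ ≈ 15.27 m/s

With h₁ = h₂, rearranging Bernoulli gives v₂ = √(v₁² + 2ΔP/ρ).
v₂ = √(3.692² + 2·109800/1000) = √(13.63 + 219.6) = 15.27 m/s.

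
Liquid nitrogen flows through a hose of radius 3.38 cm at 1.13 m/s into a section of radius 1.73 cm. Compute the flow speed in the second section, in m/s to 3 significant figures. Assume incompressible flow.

v₂ ≈ 4.31 m/s

Continuity gives A₁v₁ = A₂v₂, so v₂ = (35.9 cm²)/(9.40 cm²) × 1.13 m/s = 4.31 m/s.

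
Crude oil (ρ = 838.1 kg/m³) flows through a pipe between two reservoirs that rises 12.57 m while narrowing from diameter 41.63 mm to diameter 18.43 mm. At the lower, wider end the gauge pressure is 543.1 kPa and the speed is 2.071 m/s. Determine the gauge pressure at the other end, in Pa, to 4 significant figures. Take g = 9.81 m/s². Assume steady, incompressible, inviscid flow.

P₂ = 394800 Pa

Continuity gives A₁v₁ = A₂v₂, so v₂ = (13.61 cm²)/(2.668 cm²) × 2.071 m/s = 10.57 m/s.
Bernoulli: P₁ + ½ρv₁² + ρg h₁ = P₂ + ½ρv₂² + ρg h₂, so P₂ = P₁ + ½ρ(v₁² − v₂²) − ρg(h₂ − h₁).
P₂ = 543100 + ½·838.1·(2.071² − 10.57²) − 838.1·9.81·(+12.57) = 543100 + (-44990) − (103300) = 394800 Pa.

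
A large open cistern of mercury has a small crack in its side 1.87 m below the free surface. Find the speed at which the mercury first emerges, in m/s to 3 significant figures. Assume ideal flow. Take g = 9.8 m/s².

The surface is effectively still and both ends are open, so ½v² = gh and v = √(2·9.8·1.87) = 6.05 m/s.

v = 6.05 m/s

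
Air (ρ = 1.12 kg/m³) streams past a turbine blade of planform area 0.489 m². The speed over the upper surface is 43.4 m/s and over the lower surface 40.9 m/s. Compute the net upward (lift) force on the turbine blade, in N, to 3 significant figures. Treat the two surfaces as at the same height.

F = 57.7 N

From P + ½ρv² = const at equal height, P_low − P_up = ½ρ(v_up² − v_low²).
ΔP = ½·1.12·(43.4² − 40.9²) = 118 Pa.
Lift = ΔP · A = 118 × 0.489 = 57.7 N.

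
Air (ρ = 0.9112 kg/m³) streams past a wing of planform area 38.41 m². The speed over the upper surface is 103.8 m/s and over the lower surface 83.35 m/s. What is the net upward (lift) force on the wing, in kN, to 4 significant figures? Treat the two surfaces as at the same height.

The faster flow above has the lower pressure; Bernoulli (same height) gives ΔP = ½ρ(v_up² − v_low²).
ΔP = ½·0.9112·(103.8² − 83.35²) = 1744 Pa.
Lift = ΔP · A = 1744 × 38.41 = 66970 N.

66.97 kN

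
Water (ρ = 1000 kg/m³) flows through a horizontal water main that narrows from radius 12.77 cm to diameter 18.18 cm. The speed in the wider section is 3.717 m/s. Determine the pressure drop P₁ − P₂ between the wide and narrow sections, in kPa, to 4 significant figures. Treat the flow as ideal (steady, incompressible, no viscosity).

Mass conservation (A₁v₁ = A₂v₂) gives v₂ = 3.717 × 512.3/259.6 = 7.336 m/s.
Bernoulli (h₁ = h₂): P₁ − P₂ = ½ρ(v₂² − v₁²).
P₁ − P₂ = ½·1000·(7.336² − 3.717²) = ½·1000·40.00 = 20000 Pa.

20.00 kPa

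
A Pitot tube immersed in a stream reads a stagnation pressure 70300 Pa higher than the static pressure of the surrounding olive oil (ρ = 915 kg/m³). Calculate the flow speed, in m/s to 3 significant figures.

The dynamic pressure equals the rise in static pressure at the stagnation point: ΔP = ½ρv².
v = √(2ΔP/ρ) = √(2·70300/915) = 12.4 m/s.

v ≈ 12.4 m/s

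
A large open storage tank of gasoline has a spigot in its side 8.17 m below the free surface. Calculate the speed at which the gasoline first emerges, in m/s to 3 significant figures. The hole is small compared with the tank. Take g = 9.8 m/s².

v ≈ 12.7 m/s

Torricelli's result v = √(2gh) gives v = √(2·9.8·8.17) = 12.7 m/s.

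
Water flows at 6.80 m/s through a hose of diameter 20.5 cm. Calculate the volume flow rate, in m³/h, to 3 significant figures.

Q = A·v = 0.0330 m² × 6.80 m/s = 0.224 m³/s.
Converting: 0.224 m³/s × 3600 = 808 m³/h.

Q = 808 m³/h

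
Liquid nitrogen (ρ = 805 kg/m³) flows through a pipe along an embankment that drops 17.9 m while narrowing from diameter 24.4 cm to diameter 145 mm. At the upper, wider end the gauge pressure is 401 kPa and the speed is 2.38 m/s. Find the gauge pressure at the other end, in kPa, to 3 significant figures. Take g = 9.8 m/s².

P₂ = 526 kPa

By continuity, v₂ = v₁·A₁/A₂ = 2.38·(468/165) = 6.74 m/s.
Applying Bernoulli between the two ends and solving for P₂: P₂ = P₁ + ½ρ(v₁² − v₂²) − ρgΔh.
P₂ = 401000 + ½·805·(2.38² − 6.74²) − 805·9.8·(−17.9) = 401000 + (-16000) − (-141000) = 526000 Pa.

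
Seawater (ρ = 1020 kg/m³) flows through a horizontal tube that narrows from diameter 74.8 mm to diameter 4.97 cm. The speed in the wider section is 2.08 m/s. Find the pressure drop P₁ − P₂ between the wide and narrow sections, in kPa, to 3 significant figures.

The volume flow rate is constant, so v₂ = (A₁/A₂)v₁ = (43.9/19.4)·2.08 = 4.71 m/s.
Bernoulli (h₁ = h₂): P₁ − P₂ = ½ρ(v₂² − v₁²).
P₁ − P₂ = ½·1020·(4.71² − 2.08²) = ½·1020·17.9 = 9110 Pa.

9.11 kPa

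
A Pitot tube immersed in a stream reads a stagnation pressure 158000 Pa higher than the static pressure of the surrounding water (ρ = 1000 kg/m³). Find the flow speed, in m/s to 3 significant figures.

Bernoulli between the free stream and the stagnation point: ½ρv² = P_stag − P_static.
v = √(2ΔP/ρ) = √(2·158000/1000) = 17.8 m/s.

v = 17.8 m/s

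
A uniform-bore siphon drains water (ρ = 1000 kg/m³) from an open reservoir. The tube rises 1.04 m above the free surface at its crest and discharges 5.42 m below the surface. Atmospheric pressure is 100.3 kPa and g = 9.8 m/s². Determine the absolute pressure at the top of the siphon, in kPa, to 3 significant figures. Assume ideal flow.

P_top = 37.0 kPa

From the surface to the outlet (both open to atmosphere, surface at rest): v = √(2g·h_out) = √(2·9.8·5.42) = 10.3 m/s.
With constant cross-section the crest speed equals v; applying Bernoulli from the surface up to the crest, P_top = P_atm − ½ρv² − ρg·h_top.
P_top = 100300 − ½·1000·10.3² − 1000·9.8·1.04 = 37000 Pa.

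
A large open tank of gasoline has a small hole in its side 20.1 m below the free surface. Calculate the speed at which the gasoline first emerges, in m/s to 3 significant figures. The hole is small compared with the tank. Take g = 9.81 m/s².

19.9 m/s

Bernoulli from surface to hole (P equal, v_surface ≈ 0): v = √(2gh) = √(2×9.81×20.1) = 19.9 m/s.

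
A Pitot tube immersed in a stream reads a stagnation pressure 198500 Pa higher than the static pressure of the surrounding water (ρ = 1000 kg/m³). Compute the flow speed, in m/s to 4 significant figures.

v ≈ 19.92 m/s

The dynamic pressure equals the rise in static pressure at the stagnation point: ΔP = ½ρv².
v = √(2ΔP/ρ) = √(2·198500/1000) = 19.92 m/s.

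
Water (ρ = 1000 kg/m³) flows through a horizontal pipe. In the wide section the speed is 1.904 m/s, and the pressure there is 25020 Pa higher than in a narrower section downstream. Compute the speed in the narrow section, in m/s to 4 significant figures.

Along the level pipe P + ½ρv² is conserved, hence v₂² = v₁² + 2(P₁ − P₂)/ρ.
v₂ = √(1.904² + 2·25020/1000) = √(3.625 + 50.04) = 7.326 m/s.

v₂ ≈ 7.326 m/s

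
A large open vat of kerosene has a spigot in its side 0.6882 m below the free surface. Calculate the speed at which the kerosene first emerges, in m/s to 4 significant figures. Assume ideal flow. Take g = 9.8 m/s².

Bernoulli from surface to hole (P equal, v_surface ≈ 0): v = √(2gh) = √(2×9.8×0.6882) = 3.673 m/s.

3.673 m/s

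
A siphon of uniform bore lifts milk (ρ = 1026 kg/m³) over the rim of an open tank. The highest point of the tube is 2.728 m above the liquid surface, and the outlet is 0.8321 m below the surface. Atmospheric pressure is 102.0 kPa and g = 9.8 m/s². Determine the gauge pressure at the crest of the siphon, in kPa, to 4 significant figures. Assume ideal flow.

The outlet speed comes from Torricelli: v = √(2g·0.8321) = 4.038 m/s.
With constant cross-section the crest speed equals v; applying Bernoulli from the surface up to the crest, P_top = P_atm − ½ρv² − ρg·h_top.
P_top = 102000 − ½·1026·4.038² − 1026·9.8·2.728 = 66200 Pa. So P_gauge = P_top − P_atm = -35800 Pa.

P_gauge ≈ -35.80 kPa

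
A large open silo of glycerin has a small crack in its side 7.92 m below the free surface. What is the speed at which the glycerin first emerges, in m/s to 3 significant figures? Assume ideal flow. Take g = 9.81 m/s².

v ≈ 12.5 m/s

The surface is effectively still and both ends are open, so ½v² = gh and v = √(2·9.81·7.92) = 12.5 m/s.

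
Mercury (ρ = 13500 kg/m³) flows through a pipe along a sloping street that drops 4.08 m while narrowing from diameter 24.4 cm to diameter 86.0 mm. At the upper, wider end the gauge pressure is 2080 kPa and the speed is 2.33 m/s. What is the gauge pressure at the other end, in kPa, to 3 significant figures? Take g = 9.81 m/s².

Continuity gives A₁v₁ = A₂v₂, so v₂ = (468 cm²)/(58.1 cm²) × 2.33 m/s = 18.8 m/s.
Bernoulli: P₁ + ½ρv₁² + ρg h₁ = P₂ + ½ρv₂² + ρg h₂, so P₂ = P₁ + ½ρ(v₁² − v₂²) − ρg(h₂ − h₁).
P₂ = 2080000 + ½·13500·(2.33² − 18.8²) − 13500·9.81·(−4.08) = 2080000 + (-2340000) − (-540000) = 282000 Pa.

282 kPa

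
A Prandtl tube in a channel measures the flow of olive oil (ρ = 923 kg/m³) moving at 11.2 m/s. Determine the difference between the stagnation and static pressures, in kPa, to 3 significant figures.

Bernoulli between the free stream and the stagnation point: ½ρv² = P_stag − P_static.
ΔP = ½·923·11.2² = 57900 Pa.

ΔP ≈ 57.9 kPa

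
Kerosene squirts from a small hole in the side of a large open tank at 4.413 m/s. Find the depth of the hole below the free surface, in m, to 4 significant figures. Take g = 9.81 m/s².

Inverting v = √(2gh) gives h = v² / 2g.
h = 4.413²/(2·9.81) = 19.47/19.62 = 0.9926 m.

h ≈ 0.9926 m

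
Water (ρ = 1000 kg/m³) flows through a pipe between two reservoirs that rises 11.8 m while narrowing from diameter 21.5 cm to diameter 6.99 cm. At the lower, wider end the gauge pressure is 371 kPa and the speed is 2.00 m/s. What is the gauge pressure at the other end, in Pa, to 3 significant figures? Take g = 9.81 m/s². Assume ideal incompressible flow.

P₂ ≈ 78200 Pa

The volume flow rate is constant, so v₂ = (A₁/A₂)v₁ = (363/38.4)·2.00 = 18.9 m/s.
Energy conservation along the streamline gives P₂ = P₁ − ½ρ(v₂² − v₁²) − ρg(h₂ − h₁).
P₂ = 371000 + ½·1000·(2.00² − 18.9²) − 1000·9.81·(+11.8) = 371000 + (-177000) − (116000) = 78200 Pa.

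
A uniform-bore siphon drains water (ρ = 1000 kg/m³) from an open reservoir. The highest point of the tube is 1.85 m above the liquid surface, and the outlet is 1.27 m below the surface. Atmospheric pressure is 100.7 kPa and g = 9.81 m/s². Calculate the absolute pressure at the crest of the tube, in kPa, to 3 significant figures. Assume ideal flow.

P_top ≈ 70.1 kPa

The outlet speed comes from Torricelli: v = √(2g·1.27) = 4.99 m/s.
Continuity keeps v the same throughout the tube; from surface to crest, P_atm + 0 = P_top + ½ρv² + ρg·h_top.
P_top = 100700 − ½·1000·4.99² − 1000·9.81·1.85 = 70100 Pa.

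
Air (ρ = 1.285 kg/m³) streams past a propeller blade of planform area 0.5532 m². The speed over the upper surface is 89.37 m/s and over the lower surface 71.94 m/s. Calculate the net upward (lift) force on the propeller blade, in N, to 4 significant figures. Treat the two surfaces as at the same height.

The faster flow above has the lower pressure; Bernoulli (same height) gives ΔP = ½ρ(v_up² − v_low²).
ΔP = ½·1.285·(89.37² − 71.94²) = 1806 Pa.
Lift = ΔP · A = 1806 × 0.5532 = 999.3 N.

F = 999.3 N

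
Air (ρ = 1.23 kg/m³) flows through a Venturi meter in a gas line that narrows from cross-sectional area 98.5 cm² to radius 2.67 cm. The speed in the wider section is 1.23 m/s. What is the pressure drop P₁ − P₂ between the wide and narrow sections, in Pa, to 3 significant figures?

The volume flow rate is constant, so v₂ = (A₁/A₂)v₁ = (98.5/22.4)·1.23 = 5.41 m/s.
With no height change, Bernoulli's equation is P₁ + ½ρv₁² = P₂ + ½ρv₂².
P₁ − P₂ = ½·1.23·(5.41² − 1.23²) = ½·1.23·27.8 = 17.1 Pa.

ΔP ≈ 17.1 Pa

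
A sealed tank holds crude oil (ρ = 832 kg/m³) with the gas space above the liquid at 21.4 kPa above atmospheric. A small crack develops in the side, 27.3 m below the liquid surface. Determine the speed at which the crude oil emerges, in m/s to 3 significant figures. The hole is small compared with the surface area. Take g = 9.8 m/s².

24.2 m/s

Take point 1 at the surface (v₁ ≈ 0) and point 2 at the hole (at atmospheric pressure). Bernoulli: P₁ + ρg h = P_atm + ½ρv₂².
With P₁ − P_atm = 21400 Pa, v₂ = √(2gh + 2ΔP/ρ) = √(2·9.8·27.3 + 2·21400/832) = 24.2 m/s.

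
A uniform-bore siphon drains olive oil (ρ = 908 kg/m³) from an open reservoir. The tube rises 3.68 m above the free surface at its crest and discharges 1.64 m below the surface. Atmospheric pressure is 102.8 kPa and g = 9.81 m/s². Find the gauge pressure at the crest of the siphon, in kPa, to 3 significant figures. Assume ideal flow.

P_gauge ≈ -47.4 kPa

Bernoulli surface→outlet gives ½v² = g·h_out, so v = √(2·9.81·1.64) = 5.67 m/s.
Continuity keeps v the same throughout the tube; from surface to crest, P_atm + 0 = P_top + ½ρv² + ρg·h_top.
P_top = 102800 − ½·908·5.67² − 908·9.81·3.68 = 55400 Pa. So P_gauge = P_top − P_atm = -47400 Pa.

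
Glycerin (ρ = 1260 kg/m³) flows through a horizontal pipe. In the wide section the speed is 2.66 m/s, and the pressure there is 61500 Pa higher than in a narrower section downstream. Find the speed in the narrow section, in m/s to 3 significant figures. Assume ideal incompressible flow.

v₂ ≈ 10.2 m/s

Along the level pipe P + ½ρv² is conserved, hence v₂² = v₁² + 2(P₁ − P₂)/ρ.
v₂ = √(2.66² + 2·61500/1260) = √(7.08 + 97.6) = 10.2 m/s.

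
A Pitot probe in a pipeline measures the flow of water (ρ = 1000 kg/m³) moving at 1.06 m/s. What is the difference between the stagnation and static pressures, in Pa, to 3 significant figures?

At the stagnation point the flow is brought to rest, so Bernoulli gives P_stag − P_static = ½ρv².
ΔP = ½·1000·1.06² = 562 Pa.

ΔP ≈ 562 Pa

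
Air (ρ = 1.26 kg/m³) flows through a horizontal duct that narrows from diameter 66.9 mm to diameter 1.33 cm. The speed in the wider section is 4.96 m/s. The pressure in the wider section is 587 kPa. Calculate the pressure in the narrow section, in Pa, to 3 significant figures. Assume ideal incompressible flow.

P₂ ≈ 577000 Pa

The volume flow rate is constant, so v₂ = (A₁/A₂)v₁ = (35.2/1.39)·4.96 = 125 m/s.
Along the horizontal streamline, P + ½ρv² is constant.
P₂ = P₁ − ½ρ(v₂² − v₁²) = 587000 − ½·1.26·(125² − 4.96²) = 587000 − 9910 = 577000 Pa.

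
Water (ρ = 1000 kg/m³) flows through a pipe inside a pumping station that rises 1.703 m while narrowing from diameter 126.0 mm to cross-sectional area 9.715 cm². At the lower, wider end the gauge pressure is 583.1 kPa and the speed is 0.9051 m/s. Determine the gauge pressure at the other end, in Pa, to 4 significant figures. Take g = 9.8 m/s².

By continuity, v₂ = v₁·A₁/A₂ = 0.9051·(124.7/9.715) = 11.62 m/s.
Bernoulli: P₁ + ½ρv₁² + ρg h₁ = P₂ + ½ρv₂² + ρg h₂, so P₂ = P₁ + ½ρ(v₁² − v₂²) − ρg(h₂ − h₁).
P₂ = 583100 + ½·1000·(0.9051² − 11.62²) − 1000·9.8·(+1.703) = 583100 + (-67060) − (16690) = 499300 Pa.

P₂ = 499300 Pa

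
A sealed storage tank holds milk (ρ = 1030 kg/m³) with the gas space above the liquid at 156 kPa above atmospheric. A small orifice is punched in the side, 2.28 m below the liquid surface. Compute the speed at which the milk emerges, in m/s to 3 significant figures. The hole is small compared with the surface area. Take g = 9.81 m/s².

Take point 1 at the surface (v₁ ≈ 0) and point 2 at the hole (at atmospheric pressure). Bernoulli: P₁ + ρg h = P_atm + ½ρv₂².
With P₁ − P_atm = 156000 Pa, v₂ = √(2gh + 2ΔP/ρ) = √(2·9.81·2.28 + 2·156000/1030) = 18.6 m/s.

v ≈ 18.6 m/s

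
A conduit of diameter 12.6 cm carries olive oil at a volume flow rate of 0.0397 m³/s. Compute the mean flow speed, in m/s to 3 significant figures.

Q = 0.0397 m³/s = 0.0397 m³/s.
v = Q/A = 0.0397 / 0.0125 = 3.18 m/s.

v = 3.18 m/s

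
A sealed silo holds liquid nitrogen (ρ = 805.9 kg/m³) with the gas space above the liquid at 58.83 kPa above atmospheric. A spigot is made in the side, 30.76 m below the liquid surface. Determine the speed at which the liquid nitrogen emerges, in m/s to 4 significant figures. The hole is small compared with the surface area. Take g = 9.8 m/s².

Take point 1 at the surface (v₁ ≈ 0) and point 2 at the hole (at atmospheric pressure). Bernoulli: P₁ + ρg h = P_atm + ½ρv₂².
With P₁ − P_atm = 58830 Pa, v₂ = √(2gh + 2ΔP/ρ) = √(2·9.8·30.76 + 2·58830/805.9) = 27.37 m/s.

v ≈ 27.37 m/s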